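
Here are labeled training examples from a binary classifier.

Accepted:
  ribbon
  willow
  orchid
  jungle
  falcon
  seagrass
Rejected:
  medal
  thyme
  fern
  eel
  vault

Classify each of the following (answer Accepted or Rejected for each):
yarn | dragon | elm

The common property of the 'Accepted' items is: length ≥ 6. No 'Rejected' item has it.
yarn: length 4 — fails this test, so Rejected.
dragon: length 6 — fits, so Accepted.
elm: length 3 — fails this test, so Rejected.

Rejected, Accepted, Rejected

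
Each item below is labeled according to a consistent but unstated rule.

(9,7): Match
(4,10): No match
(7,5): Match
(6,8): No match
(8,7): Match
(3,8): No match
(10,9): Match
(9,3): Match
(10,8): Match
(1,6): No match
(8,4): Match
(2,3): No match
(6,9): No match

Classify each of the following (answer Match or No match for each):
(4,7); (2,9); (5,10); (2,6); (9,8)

All 'Match' examples share one property — first > second — and every 'No match' example lacks it.

No match, No match, No match, No match, Match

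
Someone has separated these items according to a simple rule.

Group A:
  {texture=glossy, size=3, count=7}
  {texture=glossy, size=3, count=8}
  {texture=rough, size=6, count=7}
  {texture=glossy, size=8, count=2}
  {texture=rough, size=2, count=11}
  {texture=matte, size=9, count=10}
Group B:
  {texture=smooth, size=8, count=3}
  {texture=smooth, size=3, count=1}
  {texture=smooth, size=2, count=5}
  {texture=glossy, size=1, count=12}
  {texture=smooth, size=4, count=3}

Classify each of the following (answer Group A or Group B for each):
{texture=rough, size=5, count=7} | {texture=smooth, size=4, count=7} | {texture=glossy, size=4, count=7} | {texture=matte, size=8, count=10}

Group A, Group B, Group A, Group A

The common property of the 'Group A' items is: texture is not smooth AND size ≥ 2. No 'Group B' item has it.
{texture=rough, size=5, count=7}: texture is rough, size = 5 — qualifies, so Group A.
{texture=smooth, size=4, count=7}: texture is smooth, size = 4 — does not fit, so Group B.
{texture=glossy, size=4, count=7}: texture is glossy, size = 4 — qualifies, so Group A.
{texture=matte, size=8, count=10}: texture is matte, size = 8 — qualifies, so Group A.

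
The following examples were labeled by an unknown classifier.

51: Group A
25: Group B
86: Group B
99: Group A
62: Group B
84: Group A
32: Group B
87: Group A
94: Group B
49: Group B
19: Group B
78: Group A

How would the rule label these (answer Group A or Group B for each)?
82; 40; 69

Group B, Group B, Group A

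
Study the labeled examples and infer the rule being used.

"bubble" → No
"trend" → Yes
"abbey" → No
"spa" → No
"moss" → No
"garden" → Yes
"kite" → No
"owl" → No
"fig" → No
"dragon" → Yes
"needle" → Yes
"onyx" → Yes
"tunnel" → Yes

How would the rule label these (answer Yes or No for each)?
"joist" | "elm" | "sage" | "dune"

Rule: contains 'n'. This holds for each 'Yes' example and fails for each 'No' one.
"joist": No (no 'n'). "elm": No (no 'n'). "sage": No (no 'n'). "dune": Yes (has 'n').

No, No, No, Yes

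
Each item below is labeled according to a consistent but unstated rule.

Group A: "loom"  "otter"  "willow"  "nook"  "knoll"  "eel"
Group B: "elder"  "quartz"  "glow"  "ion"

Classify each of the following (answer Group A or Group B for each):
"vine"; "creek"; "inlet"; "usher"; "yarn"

Group B, Group A, Group B, Group B, Group B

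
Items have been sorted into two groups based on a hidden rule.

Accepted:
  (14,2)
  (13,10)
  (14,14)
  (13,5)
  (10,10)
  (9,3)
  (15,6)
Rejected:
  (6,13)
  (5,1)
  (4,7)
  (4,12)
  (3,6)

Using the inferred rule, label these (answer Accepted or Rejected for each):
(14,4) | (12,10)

Accepted, Accepted

The common property of the 'Accepted' items is: first ≥ 7. No 'Rejected' item has it.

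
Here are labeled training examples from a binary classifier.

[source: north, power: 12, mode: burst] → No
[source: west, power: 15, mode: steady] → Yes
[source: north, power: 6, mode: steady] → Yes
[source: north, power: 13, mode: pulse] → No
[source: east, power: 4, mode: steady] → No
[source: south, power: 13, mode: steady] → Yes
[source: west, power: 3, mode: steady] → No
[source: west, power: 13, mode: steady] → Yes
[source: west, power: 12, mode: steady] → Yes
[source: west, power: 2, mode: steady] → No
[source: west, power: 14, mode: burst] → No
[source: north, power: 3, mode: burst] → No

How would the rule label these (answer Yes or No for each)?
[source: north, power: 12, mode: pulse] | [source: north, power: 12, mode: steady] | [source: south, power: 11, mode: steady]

No, Yes, Yes

All 'Yes' examples share one property — mode is steady AND power ≥ 6 — and every 'No' example lacks it.
No: [source: north, power: 12, mode: pulse], since mode is pulse, power = 12. Yes: [source: north, power: 12, mode: steady], since mode is steady, power = 12. Yes: [source: south, power: 11, mode: steady], since mode is steady, power = 11.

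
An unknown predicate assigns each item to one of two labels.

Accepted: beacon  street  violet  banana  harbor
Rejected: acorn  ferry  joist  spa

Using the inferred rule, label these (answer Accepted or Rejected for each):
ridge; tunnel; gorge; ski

The rule appears to be: even length.
ridge → length 5 → Rejected.
tunnel → length 6 → Accepted.
gorge → length 5 → Rejected.
ski → length 3 → Rejected.

Rejected, Accepted, Rejected, Rejected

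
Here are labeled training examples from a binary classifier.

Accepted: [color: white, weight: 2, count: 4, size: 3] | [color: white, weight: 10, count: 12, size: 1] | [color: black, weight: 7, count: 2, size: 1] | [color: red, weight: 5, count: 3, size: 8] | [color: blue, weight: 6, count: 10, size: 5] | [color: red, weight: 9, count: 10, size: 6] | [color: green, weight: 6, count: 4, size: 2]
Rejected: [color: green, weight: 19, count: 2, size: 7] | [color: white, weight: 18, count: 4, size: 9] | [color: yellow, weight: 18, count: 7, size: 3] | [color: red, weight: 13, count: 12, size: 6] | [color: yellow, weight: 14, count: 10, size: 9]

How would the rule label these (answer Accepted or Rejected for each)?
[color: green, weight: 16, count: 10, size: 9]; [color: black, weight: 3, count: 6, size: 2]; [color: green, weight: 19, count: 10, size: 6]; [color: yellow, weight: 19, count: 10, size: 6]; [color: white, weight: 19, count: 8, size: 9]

Rejected, Accepted, Rejected, Rejected, Rejected

The pattern is that an item is 'Accepted' exactly when: weight ≤ 10.
Rejected: [color: green, weight: 16, count: 10, size: 9], since weight = 16. Accepted: [color: black, weight: 3, count: 6, size: 2], since weight = 3. Rejected: [color: green, weight: 19, count: 10, size: 6], since weight = 19. Rejected: [color: yellow, weight: 19, count: 10, size: 6], since weight = 19. Rejected: [color: white, weight: 19, count: 8, size: 9], since weight = 19.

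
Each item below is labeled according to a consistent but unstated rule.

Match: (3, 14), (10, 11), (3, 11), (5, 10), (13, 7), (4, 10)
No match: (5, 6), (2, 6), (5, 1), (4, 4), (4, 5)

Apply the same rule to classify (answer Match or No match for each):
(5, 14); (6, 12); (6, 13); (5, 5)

Every 'Match' example satisfies: sum ≥ 14. None of the 'No match' examples do.
(5, 14) — 5+14 = 19, hence Match. (6, 12) — 6+12 = 18, hence Match. (6, 13) — 6+13 = 19, hence Match. (5, 5) — 5+5 = 10, hence No match.

Match, Match, Match, No match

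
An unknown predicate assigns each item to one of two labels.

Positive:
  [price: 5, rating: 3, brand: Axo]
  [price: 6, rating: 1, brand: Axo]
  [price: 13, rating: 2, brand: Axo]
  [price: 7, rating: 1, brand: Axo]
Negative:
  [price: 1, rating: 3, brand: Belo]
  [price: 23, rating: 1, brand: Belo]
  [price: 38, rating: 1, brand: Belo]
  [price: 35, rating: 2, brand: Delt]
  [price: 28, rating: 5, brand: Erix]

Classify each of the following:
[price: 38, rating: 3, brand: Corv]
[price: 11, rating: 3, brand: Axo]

Negative, Positive

The common property of the 'Positive' items is: brand is Axo. No 'Negative' item has it.
[price: 38, rating: 3, brand: Corv]: brand is Corv — doesn't match, so Negative. [price: 11, rating: 3, brand: Axo]: brand is Axo — matches, so Positive.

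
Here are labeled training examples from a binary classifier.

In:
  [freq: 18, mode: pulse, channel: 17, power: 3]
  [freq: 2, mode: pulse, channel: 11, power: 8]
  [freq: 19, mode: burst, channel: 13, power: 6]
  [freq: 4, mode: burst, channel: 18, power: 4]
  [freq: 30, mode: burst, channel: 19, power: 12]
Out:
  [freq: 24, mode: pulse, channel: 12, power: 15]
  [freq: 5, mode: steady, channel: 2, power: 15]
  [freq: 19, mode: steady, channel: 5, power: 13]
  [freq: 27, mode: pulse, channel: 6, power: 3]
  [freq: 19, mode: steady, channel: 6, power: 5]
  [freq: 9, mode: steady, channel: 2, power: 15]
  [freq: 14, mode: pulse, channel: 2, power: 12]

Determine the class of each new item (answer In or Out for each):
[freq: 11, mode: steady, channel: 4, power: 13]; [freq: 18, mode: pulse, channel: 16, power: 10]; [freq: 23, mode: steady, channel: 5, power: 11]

One predicate separates the groups cleanly: power ≤ 12 AND channel ≥ 11.
[freq: 11, mode: steady, channel: 4, power: 13] — power = 13, channel = 4, hence Out.
[freq: 18, mode: pulse, channel: 16, power: 10] — power = 10, channel = 16, hence In.
[freq: 23, mode: steady, channel: 5, power: 11] — power = 11, channel = 5, hence Out.

Out, In, Out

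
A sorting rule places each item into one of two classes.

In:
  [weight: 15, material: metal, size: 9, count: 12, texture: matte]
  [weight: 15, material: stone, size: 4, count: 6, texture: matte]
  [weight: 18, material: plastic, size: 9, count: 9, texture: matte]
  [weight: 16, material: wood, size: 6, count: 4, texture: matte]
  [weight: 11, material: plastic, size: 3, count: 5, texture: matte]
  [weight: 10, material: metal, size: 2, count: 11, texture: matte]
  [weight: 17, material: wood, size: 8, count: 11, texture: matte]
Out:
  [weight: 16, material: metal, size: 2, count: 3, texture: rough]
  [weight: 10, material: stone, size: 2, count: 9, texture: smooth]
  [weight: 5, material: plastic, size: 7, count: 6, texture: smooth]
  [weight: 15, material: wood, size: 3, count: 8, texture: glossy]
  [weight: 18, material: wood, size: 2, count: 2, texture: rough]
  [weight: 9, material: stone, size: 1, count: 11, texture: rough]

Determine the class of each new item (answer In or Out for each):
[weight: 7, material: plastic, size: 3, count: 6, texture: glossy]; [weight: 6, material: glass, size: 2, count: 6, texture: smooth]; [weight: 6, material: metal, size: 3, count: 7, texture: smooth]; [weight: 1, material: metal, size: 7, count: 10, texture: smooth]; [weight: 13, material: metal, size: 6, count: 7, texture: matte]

Every 'In' example satisfies: texture is matte. None of the 'Out' examples do.
[weight: 7, material: plastic, size: 3, count: 6, texture: glossy]: Out (texture is glossy).
[weight: 6, material: glass, size: 2, count: 6, texture: smooth]: Out (texture is smooth).
[weight: 6, material: metal, size: 3, count: 7, texture: smooth]: Out (texture is smooth).
[weight: 1, material: metal, size: 7, count: 10, texture: smooth]: Out (texture is smooth).
[weight: 13, material: metal, size: 6, count: 7, texture: matte]: In (texture is matte).

Out, Out, Out, Out, In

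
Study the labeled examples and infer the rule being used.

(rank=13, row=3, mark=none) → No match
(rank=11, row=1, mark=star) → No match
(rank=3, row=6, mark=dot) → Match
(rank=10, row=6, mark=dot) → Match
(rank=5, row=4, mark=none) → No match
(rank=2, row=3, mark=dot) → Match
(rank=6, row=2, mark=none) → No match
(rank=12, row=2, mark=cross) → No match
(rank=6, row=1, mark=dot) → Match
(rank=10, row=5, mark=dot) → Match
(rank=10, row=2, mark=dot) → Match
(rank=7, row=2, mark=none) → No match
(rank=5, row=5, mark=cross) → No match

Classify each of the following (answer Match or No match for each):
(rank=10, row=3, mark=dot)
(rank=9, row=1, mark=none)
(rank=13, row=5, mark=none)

The rule appears to be: mark is dot.

Match, No match, No match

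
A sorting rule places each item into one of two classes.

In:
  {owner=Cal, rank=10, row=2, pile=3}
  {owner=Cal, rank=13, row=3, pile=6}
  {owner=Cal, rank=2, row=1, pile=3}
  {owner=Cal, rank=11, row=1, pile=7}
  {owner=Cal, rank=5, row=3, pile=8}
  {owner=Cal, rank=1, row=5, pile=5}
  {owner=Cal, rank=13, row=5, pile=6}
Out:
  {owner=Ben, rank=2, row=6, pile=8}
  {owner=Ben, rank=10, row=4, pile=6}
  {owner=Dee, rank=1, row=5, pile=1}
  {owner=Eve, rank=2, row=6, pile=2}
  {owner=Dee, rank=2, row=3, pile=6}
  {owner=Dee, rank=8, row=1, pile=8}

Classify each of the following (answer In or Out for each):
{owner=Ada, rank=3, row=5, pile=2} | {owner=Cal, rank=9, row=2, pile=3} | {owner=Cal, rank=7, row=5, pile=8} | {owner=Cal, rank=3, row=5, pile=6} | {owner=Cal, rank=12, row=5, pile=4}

Comparing the two groups points to one rule — owner is Cal.
Out: {owner=Ada, rank=3, row=5, pile=2}, since owner is Ada.
In: {owner=Cal, rank=9, row=2, pile=3}, since owner is Cal.
In: {owner=Cal, rank=7, row=5, pile=8}, since owner is Cal.
In: {owner=Cal, rank=3, row=5, pile=6}, since owner is Cal.
In: {owner=Cal, rank=12, row=5, pile=4}, since owner is Cal.

Out, In, In, In, In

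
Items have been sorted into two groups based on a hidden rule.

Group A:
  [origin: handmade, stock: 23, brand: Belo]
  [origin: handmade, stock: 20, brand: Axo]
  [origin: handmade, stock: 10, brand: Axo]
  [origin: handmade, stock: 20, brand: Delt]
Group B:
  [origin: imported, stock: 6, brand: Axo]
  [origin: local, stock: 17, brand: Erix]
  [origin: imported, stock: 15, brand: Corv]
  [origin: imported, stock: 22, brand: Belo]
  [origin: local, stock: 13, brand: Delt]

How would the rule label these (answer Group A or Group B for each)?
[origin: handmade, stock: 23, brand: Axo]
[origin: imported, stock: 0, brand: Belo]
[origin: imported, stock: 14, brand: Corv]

Checking candidate rules against both groups, what survives is: origin is handmade.
[origin: handmade, stock: 23, brand: Axo]: origin is handmade, meets the rule → Group A.
[origin: imported, stock: 0, brand: Belo]: origin is imported, does not fit → Group B.
[origin: imported, stock: 14, brand: Corv]: origin is imported, does not fit → Group B.

Group A, Group B, Group B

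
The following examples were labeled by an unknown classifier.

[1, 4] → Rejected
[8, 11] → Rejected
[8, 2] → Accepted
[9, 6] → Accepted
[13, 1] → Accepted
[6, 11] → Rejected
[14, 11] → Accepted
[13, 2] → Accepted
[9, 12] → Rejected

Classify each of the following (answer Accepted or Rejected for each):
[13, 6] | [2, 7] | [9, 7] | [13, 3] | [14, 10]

A rule that fits every label: first > second — true of each 'Accepted' example, false of each 'Rejected' one.

Accepted, Rejected, Accepted, Accepted, Accepted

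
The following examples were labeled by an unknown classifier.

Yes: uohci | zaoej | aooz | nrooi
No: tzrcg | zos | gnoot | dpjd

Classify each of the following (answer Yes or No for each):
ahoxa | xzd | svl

Yes, No, No

Rule: has ≥ 3 vowels. This holds for each 'Yes' example and fails for each 'No' one.
ahoxa: 3 vowels — passes, so Yes.
xzd: 0 vowels — doesn't qualify, so No.
svl: 0 vowels — doesn't qualify, so No.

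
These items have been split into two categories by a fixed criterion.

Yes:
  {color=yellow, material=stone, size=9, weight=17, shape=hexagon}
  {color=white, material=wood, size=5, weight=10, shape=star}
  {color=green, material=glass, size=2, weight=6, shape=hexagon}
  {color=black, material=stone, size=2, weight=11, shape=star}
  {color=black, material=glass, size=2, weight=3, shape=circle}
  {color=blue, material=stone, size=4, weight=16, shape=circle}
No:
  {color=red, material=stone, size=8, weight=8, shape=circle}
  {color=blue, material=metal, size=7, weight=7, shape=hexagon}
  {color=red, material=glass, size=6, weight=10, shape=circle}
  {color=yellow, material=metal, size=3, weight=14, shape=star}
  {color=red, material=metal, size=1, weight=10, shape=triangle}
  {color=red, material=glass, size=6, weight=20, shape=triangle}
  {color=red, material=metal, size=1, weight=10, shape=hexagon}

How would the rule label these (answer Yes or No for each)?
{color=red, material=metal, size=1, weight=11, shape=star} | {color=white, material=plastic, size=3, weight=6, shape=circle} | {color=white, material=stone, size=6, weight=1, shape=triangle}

The common property of the 'Yes' items is: color is not red AND material is not metal. No 'No' item has it.

No, Yes, Yes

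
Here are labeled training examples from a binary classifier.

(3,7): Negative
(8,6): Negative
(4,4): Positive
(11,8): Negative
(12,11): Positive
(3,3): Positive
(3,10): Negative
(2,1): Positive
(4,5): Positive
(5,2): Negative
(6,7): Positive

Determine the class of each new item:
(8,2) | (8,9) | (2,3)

The rule appears to be: |first − second| ≤ 1.
(8,2): |8−2| = 6, does not fit → Negative. (8,9): |8−9| = 1, meets the rule → Positive. (2,3): |2−3| = 1, meets the rule → Positive.

Negative, Positive, Positive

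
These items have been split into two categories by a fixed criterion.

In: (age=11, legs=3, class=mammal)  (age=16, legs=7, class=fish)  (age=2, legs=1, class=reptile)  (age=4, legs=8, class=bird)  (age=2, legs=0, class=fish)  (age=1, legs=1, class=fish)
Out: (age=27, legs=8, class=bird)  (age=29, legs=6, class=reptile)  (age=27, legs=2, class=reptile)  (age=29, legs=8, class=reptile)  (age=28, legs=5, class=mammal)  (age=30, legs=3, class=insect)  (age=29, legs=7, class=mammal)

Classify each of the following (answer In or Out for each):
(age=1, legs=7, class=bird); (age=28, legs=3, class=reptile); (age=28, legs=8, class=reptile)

Rule: age ≤ 16. This holds for each 'In' example and fails for each 'Out' one.
(age=1, legs=7, class=bird) → age = 1 → In.
(age=28, legs=3, class=reptile) → age = 28 → Out.
(age=28, legs=8, class=reptile) → age = 28 → Out.

In, Out, Out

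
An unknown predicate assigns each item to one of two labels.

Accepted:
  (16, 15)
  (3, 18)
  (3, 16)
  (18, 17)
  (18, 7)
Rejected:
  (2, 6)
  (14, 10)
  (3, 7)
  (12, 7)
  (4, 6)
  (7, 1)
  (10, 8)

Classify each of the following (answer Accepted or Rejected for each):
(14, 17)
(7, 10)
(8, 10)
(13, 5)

The classifier is using: max ≥ 15.
(14, 17): max 17, checks out → Accepted.
(7, 10): max 10, doesn't qualify → Rejected.
(8, 10): max 10, doesn't qualify → Rejected.
(13, 5): max 13, doesn't qualify → Rejected.

Accepted, Rejected, Rejected, Rejected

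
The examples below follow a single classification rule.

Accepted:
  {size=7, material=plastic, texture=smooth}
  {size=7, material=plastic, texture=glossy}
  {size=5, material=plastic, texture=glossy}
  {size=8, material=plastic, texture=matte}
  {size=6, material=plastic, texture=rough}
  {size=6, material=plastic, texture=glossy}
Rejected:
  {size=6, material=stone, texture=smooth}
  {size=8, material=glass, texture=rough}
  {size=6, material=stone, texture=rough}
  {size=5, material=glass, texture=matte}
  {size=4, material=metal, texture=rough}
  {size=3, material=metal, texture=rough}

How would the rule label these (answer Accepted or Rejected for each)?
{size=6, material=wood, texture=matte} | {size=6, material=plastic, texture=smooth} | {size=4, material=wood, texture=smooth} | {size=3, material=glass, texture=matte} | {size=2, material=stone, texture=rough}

Rejected, Accepted, Rejected, Rejected, Rejected

The common property of the 'Accepted' items is: material is plastic. No 'Rejected' item has it.
{size=6, material=wood, texture=matte}: material is wood — does not pass, so Rejected.
{size=6, material=plastic, texture=smooth}: material is plastic — has this property, so Accepted.
{size=4, material=wood, texture=smooth}: material is wood — does not pass, so Rejected.
{size=3, material=glass, texture=matte}: material is glass — does not pass, so Rejected.
{size=2, material=stone, texture=rough}: material is stone — does not pass, so Rejected.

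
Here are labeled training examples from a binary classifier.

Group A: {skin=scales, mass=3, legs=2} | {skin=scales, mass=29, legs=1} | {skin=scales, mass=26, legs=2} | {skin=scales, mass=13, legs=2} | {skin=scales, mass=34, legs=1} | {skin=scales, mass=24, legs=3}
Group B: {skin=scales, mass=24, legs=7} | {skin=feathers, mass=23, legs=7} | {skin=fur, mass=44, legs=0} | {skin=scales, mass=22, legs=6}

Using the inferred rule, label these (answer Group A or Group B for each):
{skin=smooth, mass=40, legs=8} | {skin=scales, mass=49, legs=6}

The pattern is that an item is 'Group A' exactly when: skin is scales AND legs ≤ 3.
{skin=smooth, mass=40, legs=8} → skin is smooth, legs = 8 → Group B. {skin=scales, mass=49, legs=6} → skin is scales, legs = 6 → Group B.

Group B, Group B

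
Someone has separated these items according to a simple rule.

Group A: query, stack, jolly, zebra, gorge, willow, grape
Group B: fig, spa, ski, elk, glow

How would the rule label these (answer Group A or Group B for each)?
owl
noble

The pattern is that an item is 'Group A' exactly when: length ≥ 5.
owl: length 3, fails the rule → Group B.
noble: length 5, matches → Group A.

Group B, Group A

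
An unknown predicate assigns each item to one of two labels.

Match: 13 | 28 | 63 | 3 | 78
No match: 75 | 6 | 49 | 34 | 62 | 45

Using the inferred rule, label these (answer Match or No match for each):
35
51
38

No match, No match, Match

Checking candidate rules against both groups, what survives is: ≡ 3 (mod 5).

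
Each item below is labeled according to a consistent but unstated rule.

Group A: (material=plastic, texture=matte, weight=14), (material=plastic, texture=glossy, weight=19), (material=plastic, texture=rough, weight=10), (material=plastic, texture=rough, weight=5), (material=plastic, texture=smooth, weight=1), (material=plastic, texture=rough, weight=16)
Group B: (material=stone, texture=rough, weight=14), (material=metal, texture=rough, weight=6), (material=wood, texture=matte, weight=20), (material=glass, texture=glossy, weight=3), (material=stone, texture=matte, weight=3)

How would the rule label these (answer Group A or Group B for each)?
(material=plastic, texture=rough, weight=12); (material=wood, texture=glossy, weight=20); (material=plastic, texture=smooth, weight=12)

Group A, Group B, Group A

Looking at the examples, the only property every 'Group A' case has and every 'Group B' case lacks is: material is plastic.
(material=plastic, texture=rough, weight=12): material is plastic, satisfies this → Group A. (material=wood, texture=glossy, weight=20): material is wood, does not pass → Group B. (material=plastic, texture=smooth, weight=12): material is plastic, satisfies this → Group A.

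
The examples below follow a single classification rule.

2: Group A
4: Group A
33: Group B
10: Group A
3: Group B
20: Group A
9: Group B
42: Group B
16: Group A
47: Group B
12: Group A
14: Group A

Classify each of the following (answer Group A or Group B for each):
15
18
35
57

The pattern is that an item is 'Group A' exactly when: even AND at most 20.

Group B, Group A, Group B, Group B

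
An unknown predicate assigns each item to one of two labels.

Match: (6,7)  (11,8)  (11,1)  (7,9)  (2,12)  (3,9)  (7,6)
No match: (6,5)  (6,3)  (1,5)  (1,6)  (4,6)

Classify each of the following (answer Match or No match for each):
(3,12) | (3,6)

The common property of the 'Match' items is: sum ≥ 12. No 'No match' item has it.
Match: (3,12), since 3+12 = 15. No match: (3,6), since 3+6 = 9.

Match, No match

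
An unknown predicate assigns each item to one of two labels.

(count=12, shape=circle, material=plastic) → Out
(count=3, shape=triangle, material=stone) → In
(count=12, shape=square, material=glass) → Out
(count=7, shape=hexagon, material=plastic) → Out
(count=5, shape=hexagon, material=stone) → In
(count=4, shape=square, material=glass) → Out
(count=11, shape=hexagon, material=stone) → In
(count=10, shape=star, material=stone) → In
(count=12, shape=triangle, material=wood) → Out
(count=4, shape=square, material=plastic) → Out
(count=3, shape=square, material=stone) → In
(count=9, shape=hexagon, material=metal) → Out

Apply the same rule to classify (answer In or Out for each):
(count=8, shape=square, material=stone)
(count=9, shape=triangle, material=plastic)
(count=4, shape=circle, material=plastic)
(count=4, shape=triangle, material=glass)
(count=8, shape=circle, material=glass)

The simplest hypothesis consistent with all the labels is: material is stone.
(count=8, shape=square, material=stone): In (material is stone).
(count=9, shape=triangle, material=plastic): Out (material is plastic).
(count=4, shape=circle, material=plastic): Out (material is plastic).
(count=4, shape=triangle, material=glass): Out (material is glass).
(count=8, shape=circle, material=glass): Out (material is glass).

In, Out, Out, Out, Out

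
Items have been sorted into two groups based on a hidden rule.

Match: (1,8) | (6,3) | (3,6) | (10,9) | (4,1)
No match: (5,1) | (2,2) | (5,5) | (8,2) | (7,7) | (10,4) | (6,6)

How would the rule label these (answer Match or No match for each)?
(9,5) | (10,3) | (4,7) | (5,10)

No match, Match, Match, Match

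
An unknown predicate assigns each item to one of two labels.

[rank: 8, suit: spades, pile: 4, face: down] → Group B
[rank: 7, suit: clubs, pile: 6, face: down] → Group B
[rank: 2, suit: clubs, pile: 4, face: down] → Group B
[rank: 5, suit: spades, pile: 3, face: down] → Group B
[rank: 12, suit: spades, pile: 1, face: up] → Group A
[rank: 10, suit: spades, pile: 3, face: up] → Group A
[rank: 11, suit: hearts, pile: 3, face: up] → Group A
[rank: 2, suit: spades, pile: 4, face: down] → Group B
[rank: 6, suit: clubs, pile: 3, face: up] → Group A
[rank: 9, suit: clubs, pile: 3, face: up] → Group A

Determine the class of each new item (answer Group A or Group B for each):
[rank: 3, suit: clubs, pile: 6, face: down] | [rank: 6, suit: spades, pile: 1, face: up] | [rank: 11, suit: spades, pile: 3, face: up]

Group B, Group A, Group A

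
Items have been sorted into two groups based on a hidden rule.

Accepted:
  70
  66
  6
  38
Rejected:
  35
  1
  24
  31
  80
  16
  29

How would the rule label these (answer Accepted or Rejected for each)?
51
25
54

Rejected, Rejected, Accepted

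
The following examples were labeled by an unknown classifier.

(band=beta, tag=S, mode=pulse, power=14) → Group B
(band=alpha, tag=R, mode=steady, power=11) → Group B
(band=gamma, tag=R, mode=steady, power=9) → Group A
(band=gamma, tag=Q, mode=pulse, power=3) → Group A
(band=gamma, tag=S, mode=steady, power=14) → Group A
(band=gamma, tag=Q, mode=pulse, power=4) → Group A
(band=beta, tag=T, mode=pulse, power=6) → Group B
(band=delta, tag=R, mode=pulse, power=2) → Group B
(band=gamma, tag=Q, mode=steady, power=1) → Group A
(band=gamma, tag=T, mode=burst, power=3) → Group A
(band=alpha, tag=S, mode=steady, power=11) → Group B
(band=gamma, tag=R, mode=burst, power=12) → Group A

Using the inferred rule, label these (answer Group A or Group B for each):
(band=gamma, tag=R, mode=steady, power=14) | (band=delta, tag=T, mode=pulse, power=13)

The distinguishing property — band is gamma — holds for all the 'Group A' cases and none of the 'Group B' cases.
(band=gamma, tag=R, mode=steady, power=14): Group A (band is gamma). (band=delta, tag=T, mode=pulse, power=13): Group B (band is delta).

Group A, Group B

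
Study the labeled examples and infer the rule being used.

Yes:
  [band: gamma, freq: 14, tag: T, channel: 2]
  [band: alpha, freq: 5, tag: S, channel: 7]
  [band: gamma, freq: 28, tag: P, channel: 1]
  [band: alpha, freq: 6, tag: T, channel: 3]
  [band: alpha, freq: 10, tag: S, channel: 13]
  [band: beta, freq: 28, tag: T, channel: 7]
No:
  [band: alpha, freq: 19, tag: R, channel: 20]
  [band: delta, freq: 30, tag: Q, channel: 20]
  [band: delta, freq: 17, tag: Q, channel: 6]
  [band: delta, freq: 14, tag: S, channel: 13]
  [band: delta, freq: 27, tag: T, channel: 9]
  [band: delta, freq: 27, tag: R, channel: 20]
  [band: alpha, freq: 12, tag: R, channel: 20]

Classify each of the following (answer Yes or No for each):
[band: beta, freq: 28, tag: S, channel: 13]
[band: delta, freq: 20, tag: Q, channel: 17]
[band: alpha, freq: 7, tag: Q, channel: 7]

Every 'Yes' example satisfies: band is not delta AND channel ≤ 13. None of the 'No' examples do.

Yes, No, Yes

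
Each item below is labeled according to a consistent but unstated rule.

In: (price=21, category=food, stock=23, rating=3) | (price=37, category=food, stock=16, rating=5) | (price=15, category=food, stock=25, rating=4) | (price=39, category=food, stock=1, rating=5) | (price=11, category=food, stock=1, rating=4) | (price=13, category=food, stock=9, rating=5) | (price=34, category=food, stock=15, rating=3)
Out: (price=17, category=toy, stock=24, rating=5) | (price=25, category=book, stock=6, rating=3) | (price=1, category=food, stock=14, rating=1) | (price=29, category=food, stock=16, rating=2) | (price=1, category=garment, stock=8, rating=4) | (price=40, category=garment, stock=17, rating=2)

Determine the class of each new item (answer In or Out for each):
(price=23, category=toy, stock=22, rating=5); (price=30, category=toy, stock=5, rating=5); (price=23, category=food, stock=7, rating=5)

Out, Out, In

'In' ⟺ category is food AND rating ≥ 3.
(price=23, category=toy, stock=22, rating=5): category is toy, rating = 5 — does not fit, so Out.
(price=30, category=toy, stock=5, rating=5): category is toy, rating = 5 — does not fit, so Out.
(price=23, category=food, stock=7, rating=5): category is food, rating = 5 — has this property, so In.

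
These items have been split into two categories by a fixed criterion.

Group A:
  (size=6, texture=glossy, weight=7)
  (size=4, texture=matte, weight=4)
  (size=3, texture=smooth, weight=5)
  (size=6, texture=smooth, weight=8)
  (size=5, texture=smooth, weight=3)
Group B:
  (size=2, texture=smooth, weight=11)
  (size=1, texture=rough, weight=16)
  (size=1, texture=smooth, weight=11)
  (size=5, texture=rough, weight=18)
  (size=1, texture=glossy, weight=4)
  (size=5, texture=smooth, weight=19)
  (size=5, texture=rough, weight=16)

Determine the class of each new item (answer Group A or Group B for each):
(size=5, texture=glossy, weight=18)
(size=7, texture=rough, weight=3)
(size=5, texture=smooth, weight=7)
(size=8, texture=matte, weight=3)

Group B, Group A, Group A, Group A

All 'Group A' examples share one property — weight ≤ 8 AND size ≥ 2 — and every 'Group B' example lacks it.
(size=5, texture=glossy, weight=18): weight = 18, size = 5, fails this test → Group B.
(size=7, texture=rough, weight=3): weight = 3, size = 7, satisfies this → Group A.
(size=5, texture=smooth, weight=7): weight = 7, size = 5, satisfies this → Group A.
(size=8, texture=matte, weight=3): weight = 3, size = 8, satisfies this → Group A.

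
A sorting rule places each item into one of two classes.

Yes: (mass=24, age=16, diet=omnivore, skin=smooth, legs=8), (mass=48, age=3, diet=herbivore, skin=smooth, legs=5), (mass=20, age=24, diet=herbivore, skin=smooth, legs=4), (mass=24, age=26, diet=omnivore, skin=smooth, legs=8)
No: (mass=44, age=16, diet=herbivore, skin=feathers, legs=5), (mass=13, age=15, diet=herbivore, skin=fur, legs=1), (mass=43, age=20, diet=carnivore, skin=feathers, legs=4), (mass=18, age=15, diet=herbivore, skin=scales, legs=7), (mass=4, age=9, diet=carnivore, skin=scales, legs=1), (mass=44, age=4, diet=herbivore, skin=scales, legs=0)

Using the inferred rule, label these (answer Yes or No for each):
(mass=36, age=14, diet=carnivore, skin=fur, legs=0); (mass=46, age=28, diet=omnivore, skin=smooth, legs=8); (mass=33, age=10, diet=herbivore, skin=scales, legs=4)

No, Yes, No

One predicate separates the groups cleanly: skin is smooth.
(mass=36, age=14, diet=carnivore, skin=fur, legs=0): skin is fur, fails the rule → No. (mass=46, age=28, diet=omnivore, skin=smooth, legs=8): skin is smooth, meets the rule → Yes. (mass=33, age=10, diet=herbivore, skin=scales, legs=4): skin is scales, fails the rule → No.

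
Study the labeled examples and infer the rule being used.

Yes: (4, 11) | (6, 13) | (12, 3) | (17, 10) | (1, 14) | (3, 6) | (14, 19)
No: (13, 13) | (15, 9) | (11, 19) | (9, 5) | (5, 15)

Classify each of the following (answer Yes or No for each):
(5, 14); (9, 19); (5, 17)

The common property of the 'Yes' items is: sum is odd. No 'No' item has it.

Yes, No, No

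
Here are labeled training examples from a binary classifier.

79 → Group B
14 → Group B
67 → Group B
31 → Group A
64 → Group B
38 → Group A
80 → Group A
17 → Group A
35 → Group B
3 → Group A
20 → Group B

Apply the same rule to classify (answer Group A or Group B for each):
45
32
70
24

Group A, Group B, Group B, Group A

All 'Group A' examples share one property — ≡ 3 (mod 7) — and every 'Group B' example lacks it.
45: 45 mod 7 = 3 — passes, so Group A. 32: 32 mod 7 = 4 — doesn't match, so Group B. 70: 70 mod 7 = 0 — doesn't match, so Group B. 24: 24 mod 7 = 3 — passes, so Group A.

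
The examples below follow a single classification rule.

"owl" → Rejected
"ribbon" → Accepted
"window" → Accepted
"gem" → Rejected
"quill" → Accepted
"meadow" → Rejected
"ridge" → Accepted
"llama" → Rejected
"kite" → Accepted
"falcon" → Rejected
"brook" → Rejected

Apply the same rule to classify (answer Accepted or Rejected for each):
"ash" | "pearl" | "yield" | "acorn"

Rejected, Rejected, Accepted, Rejected

The distinguishing property — contains 'i' — holds for all the 'Accepted' cases and none of the 'Rejected' cases.
Rejected: "ash", since no 'i'.
Rejected: "pearl", since no 'i'.
Accepted: "yield", since has 'i'.
Rejected: "acorn", since no 'i'.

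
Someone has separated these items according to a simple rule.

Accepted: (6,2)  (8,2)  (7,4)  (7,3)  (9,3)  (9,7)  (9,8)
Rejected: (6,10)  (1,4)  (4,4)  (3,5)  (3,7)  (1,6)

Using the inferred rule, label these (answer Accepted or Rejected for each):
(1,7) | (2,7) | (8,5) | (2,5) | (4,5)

Rejected, Rejected, Accepted, Rejected, Rejected

The common property of the 'Accepted' items is: first > second. No 'Rejected' item has it.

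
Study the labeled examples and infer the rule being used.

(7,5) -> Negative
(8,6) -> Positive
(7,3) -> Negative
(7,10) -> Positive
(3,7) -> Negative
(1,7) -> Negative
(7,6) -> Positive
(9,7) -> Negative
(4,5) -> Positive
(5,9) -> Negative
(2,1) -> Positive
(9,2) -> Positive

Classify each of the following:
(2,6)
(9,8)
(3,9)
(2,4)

Comparing the two groups points to one rule — product is even.
(2,6) — 2·6 = 12, hence Positive.
(9,8) — 9·8 = 72, hence Positive.
(3,9) — 3·9 = 27, hence Negative.
(2,4) — 2·4 = 8, hence Positive.

Positive, Positive, Negative, Positive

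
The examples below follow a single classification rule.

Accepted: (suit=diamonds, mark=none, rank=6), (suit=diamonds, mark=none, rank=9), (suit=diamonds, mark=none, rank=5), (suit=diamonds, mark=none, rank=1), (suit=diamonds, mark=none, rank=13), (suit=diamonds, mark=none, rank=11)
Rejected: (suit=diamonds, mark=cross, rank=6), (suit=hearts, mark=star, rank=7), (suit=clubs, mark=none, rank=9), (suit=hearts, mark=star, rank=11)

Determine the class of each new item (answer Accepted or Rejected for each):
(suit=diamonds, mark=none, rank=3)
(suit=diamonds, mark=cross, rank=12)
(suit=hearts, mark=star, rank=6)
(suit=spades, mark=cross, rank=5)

Accepted, Rejected, Rejected, Rejected

All 'Accepted' examples share one property — suit is diamonds AND mark is none — and every 'Rejected' example lacks it.
Accepted: (suit=diamonds, mark=none, rank=3), since suit is diamonds, mark is none.
Rejected: (suit=diamonds, mark=cross, rank=12), since suit is diamonds, mark is cross.
Rejected: (suit=hearts, mark=star, rank=6), since suit is hearts, mark is star.
Rejected: (suit=spades, mark=cross, rank=5), since suit is spades, mark is cross.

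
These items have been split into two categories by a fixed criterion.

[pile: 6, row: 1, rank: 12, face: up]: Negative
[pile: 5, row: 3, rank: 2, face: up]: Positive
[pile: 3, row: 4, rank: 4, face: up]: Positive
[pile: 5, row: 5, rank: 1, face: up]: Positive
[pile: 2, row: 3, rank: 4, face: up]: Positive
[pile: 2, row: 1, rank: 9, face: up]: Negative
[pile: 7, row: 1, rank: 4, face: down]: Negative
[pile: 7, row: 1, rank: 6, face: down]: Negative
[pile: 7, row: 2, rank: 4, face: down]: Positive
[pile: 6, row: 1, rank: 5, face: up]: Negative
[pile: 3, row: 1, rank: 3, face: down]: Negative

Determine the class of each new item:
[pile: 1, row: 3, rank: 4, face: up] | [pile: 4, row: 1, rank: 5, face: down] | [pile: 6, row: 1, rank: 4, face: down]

The common property of the 'Positive' items is: row ≥ 2. No 'Negative' item has it.

Positive, Negative, Negative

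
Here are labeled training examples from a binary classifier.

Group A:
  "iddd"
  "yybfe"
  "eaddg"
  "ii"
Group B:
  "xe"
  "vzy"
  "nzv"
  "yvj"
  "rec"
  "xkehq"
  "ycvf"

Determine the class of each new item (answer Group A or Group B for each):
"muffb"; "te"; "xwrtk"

The distinguishing property — has a double letter — holds for all the 'Group A' cases and none of the 'Group B' cases.

Group A, Group B, Group B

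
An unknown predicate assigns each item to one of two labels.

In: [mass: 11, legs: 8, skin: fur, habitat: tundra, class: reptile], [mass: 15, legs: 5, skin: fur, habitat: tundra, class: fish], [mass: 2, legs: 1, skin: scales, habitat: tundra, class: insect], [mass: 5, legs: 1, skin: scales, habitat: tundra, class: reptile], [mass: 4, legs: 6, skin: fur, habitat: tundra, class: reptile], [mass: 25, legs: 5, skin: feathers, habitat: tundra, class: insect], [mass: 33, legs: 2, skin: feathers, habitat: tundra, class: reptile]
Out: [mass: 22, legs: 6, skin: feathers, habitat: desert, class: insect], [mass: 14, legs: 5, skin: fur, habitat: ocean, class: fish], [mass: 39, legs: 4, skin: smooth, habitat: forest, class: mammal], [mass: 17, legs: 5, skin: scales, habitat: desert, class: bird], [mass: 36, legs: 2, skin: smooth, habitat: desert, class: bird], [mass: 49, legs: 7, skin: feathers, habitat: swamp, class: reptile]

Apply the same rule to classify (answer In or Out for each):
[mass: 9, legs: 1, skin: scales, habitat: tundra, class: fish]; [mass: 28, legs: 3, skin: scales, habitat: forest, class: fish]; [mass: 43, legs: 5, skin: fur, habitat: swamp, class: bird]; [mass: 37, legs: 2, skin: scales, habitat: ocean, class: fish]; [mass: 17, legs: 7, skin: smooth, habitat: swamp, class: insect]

In, Out, Out, Out, Out

Every 'In' example satisfies: habitat is tundra. None of the 'Out' examples do.
In: [mass: 9, legs: 1, skin: scales, habitat: tundra, class: fish], since habitat is tundra.
Out: [mass: 28, legs: 3, skin: scales, habitat: forest, class: fish], since habitat is forest.
Out: [mass: 43, legs: 5, skin: fur, habitat: swamp, class: bird], since habitat is swamp.
Out: [mass: 37, legs: 2, skin: scales, habitat: ocean, class: fish], since habitat is ocean.
Out: [mass: 17, legs: 7, skin: smooth, habitat: swamp, class: insect], since habitat is swamp.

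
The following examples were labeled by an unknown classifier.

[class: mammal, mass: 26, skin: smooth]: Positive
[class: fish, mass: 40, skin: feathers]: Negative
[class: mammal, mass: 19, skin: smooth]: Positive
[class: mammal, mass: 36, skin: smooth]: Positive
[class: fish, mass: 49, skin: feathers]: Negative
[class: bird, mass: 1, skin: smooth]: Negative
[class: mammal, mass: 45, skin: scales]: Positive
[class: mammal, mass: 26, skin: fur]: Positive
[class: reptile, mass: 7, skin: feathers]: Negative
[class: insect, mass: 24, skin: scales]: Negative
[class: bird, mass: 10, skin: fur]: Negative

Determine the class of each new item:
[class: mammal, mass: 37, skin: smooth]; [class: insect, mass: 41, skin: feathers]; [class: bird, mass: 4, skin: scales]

All 'Positive' examples share one property — class is mammal — and every 'Negative' example lacks it.

Positive, Negative, Negative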